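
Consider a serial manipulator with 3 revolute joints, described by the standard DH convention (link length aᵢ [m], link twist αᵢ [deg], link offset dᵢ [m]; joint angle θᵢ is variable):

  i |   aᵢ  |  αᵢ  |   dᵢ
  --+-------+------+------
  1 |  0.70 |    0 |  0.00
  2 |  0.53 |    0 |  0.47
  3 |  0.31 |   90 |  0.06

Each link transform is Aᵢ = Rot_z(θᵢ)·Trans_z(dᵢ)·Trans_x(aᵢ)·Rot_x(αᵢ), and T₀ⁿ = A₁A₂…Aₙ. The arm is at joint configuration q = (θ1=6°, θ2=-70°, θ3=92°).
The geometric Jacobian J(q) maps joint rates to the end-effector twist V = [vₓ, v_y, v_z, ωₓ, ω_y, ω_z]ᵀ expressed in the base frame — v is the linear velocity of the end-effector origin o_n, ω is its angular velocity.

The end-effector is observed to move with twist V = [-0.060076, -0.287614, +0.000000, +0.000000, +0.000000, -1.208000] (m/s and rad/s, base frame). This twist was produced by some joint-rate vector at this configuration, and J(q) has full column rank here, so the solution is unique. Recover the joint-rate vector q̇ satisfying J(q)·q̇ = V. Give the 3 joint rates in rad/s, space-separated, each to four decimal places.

o_n = [1.2022, -0.2577, 0.5300]
J₁: ẑ×o_n = [0.2577, 1.2022, -0.0000], ω = ẑ
J2: z=[0.0000, 0.0000, 1.0000] o=[0.6962, 0.0732, 0.0000] → [0.3308, 0.5061, -0.0000, 0.0000, 0.0000, 1.0000]
J3: z=[0.0000, 0.0000, 1.0000] o=[0.9285, -0.4032, 0.4700] → [-0.1455, 0.2737, 0.0000, 0.0000, 0.0000, 1.0000]
q̇ = J⁺·V = [0.2160, -0.6780, -0.7460]

0.2160 -0.6780 -0.7460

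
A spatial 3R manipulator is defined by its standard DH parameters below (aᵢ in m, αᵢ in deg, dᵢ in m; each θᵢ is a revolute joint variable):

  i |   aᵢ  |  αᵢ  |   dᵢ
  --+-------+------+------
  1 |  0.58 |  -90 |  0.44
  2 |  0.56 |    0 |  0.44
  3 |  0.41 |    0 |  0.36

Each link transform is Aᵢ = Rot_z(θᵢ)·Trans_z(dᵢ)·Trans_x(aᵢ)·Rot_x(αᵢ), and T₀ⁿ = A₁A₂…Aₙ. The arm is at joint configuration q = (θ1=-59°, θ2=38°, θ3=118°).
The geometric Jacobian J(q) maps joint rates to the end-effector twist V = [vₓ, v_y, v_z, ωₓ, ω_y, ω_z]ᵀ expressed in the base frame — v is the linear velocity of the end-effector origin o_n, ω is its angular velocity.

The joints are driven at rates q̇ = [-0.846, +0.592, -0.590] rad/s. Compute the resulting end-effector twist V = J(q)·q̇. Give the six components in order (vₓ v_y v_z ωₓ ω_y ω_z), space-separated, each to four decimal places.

o_n = [1.0188, -0.1423, -0.0715]
J₁: ẑ×o_n = [0.1423, 1.0188, -0.0000], ω = ẑ
J2: z=[0.8572, 0.5150, 0.0000] o=[0.2987, -0.4972, 0.4400] → [-0.2635, 0.4385, -0.0667, 0.8572, 0.5150, 0.0000]
J3: z=[0.8572, 0.5150, 0.0000] o=[0.9032, -0.6488, 0.0952] → [-0.0859, 0.1429, 0.3746, 0.8572, 0.5150, 0.0000]
V = J·q̇ = [-0.2257, -0.6867, -0.2605, 0.0017, 0.0010, -0.8460]

-0.2257 -0.6867 -0.2605 0.0017 0.0010 -0.8460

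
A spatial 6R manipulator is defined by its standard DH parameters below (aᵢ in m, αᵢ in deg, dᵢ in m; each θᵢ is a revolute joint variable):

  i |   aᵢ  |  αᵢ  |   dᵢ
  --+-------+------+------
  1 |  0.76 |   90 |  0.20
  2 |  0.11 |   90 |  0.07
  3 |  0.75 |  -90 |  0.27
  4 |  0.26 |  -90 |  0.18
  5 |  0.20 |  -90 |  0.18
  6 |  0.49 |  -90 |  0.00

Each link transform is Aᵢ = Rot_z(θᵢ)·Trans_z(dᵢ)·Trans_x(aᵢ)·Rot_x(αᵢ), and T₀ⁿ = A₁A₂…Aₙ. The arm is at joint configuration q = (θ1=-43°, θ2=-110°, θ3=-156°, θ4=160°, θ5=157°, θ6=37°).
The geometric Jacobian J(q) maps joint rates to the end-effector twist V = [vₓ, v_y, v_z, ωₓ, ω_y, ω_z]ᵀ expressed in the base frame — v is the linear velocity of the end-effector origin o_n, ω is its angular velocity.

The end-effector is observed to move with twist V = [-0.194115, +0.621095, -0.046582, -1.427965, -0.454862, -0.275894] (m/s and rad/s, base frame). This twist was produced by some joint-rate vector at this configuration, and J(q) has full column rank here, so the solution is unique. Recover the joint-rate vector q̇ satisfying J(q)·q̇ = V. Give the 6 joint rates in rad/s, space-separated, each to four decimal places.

-0.6700 0.3210 0.9160 -0.2290 0.0140 -0.7820

o_n = [0.8102, -0.3275, 1.1118]
J₁: ẑ×o_n = [0.3275, 0.8102, -0.0000], ω = ẑ
J2: z=[-0.6820, -0.7314, 0.0000] o=[0.5558, -0.5183, 0.2000] → [-0.6668, 0.6218, 0.0559, -0.6820, -0.7314, 0.0000]
J3: z=[-0.6872, 0.6409, 0.3420] o=[0.4806, -0.5439, 0.0966] → [0.5766, 0.8104, -0.3600, -0.6872, 0.6409, 0.3420]
J4: z=[0.5213, 0.7630, -0.3822] o=[0.6744, -0.3075, 0.8328] → [0.2052, -0.1973, -0.1140, 0.5213, 0.7630, -0.3822]
J5: z=[-0.8188, 0.5734, 0.0278] o=[0.7058, -0.2478, 0.5239] → [0.3393, 0.4843, 0.0054, -0.8188, 0.5734, 0.0278]
J6: z=[0.5738, 0.8190, 0.0091] o=[0.5619, -0.1493, 0.7288] → [0.3153, -0.2175, -0.3056, 0.5738, 0.8190, 0.0091]
q̇ = J⁺·V = [-0.6700, 0.3210, 0.9160, -0.2290, 0.0140, -0.7820]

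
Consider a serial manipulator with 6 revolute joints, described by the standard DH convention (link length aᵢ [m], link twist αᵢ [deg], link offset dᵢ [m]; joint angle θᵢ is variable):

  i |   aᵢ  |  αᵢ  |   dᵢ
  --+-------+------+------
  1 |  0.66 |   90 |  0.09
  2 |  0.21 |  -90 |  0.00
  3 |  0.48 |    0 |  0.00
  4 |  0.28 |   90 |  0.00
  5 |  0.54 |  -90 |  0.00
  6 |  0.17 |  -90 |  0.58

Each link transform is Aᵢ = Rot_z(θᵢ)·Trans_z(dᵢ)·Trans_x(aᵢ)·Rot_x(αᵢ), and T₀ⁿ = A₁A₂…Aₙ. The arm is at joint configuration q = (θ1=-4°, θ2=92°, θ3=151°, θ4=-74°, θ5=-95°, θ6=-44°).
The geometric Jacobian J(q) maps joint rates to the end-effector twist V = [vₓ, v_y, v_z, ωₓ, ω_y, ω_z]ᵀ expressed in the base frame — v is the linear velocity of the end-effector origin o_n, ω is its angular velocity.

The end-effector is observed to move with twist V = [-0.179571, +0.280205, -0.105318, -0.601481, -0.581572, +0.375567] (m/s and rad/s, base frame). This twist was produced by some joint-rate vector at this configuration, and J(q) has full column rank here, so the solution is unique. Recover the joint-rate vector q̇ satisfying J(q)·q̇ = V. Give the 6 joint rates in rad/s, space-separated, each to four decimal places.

-0.1660 0.3260 0.1970 0.3290 0.6130 -0.1630

o_n = [1.4323, 0.8880, 0.2000]
J₁: ẑ×o_n = [-0.8880, 1.4323, 0.0000], ω = ẑ
J2: z=[-0.0698, -0.9976, 0.0000] o=[0.6584, -0.0460, 0.0900] → [-0.1097, 0.0077, 0.7069, -0.0698, -0.9976, 0.0000]
J3: z=[-0.9970, 0.0697, -0.0349] o=[0.6511, -0.0455, 0.2999] → [0.0256, -0.1269, -0.9851, -0.9970, 0.0697, -0.0349]
J4: z=[-0.9970, 0.0697, -0.0349] o=[0.6819, 0.1856, -0.1197] → [0.0468, 0.2925, -0.7525, -0.9970, 0.0697, -0.0349]
J5: z=[-0.0496, -0.2220, 0.9738] o=[0.6988, 0.4579, -0.0567] → [-0.4758, 0.7271, 0.1415, -0.0496, -0.2220, 0.9738]
J6: z=[0.1468, 0.9628, 0.2270] o=[1.2322, 0.3746, -0.0485] → [0.1227, 0.0089, -0.1173, 0.1468, 0.9628, 0.2270]
q̇ = J⁺·V = [-0.1660, 0.3260, 0.1970, 0.3290, 0.6130, -0.1630]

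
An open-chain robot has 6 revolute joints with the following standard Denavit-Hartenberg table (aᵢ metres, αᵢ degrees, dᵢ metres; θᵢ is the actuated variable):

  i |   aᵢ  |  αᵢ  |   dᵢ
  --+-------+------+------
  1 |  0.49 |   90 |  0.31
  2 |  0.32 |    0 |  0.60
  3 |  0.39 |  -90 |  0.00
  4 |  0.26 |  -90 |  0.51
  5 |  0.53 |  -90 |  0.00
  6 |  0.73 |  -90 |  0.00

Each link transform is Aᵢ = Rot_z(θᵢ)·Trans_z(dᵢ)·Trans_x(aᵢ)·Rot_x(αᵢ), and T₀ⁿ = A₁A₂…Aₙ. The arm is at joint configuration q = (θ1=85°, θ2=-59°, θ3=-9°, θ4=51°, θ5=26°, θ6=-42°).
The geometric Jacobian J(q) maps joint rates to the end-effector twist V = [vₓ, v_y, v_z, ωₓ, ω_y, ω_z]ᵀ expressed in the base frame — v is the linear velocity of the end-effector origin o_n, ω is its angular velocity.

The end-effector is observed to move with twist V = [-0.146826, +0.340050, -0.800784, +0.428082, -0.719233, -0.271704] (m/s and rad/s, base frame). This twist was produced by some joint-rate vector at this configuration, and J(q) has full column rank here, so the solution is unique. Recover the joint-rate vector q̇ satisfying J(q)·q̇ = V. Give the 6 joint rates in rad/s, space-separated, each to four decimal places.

0.1600 -0.6400 0.7070 -0.3070 -0.3790 0.5390

o_n = [-0.5703, 1.0379, -0.6732]
J₁: ẑ×o_n = [-1.0379, -0.5703, 0.0000], ω = ẑ
J2: z=[0.9962, -0.0872, 0.0000] o=[0.0427, 0.4881, 0.3100] → [0.0857, 0.9794, 0.4942, 0.9962, -0.0872, 0.0000]
J3: z=[0.9962, -0.0872, 0.0000] o=[0.6548, 0.6000, 0.0357] → [0.0618, 0.7062, 0.3294, 0.9962, -0.0872, 0.0000]
J4: z=[0.0808, 0.9237, 0.3746] o=[0.6675, 0.7456, -0.3259] → [-0.4303, -0.4356, 1.1669, 0.0808, 0.9237, 0.3746]
J5: z=[-0.6523, -0.2352, 0.7206] o=[0.5128, 1.2953, -0.2866] → [0.2764, -1.0326, -0.0868, -0.6523, -0.2352, 0.7206]
J6: z=[0.2577, -0.9628, -0.0809] o=[0.1350, 1.2248, -0.6515] → [0.0057, 0.0626, -0.7273, 0.2577, -0.9628, -0.0809]
q̇ = J⁺·V = [0.1600, -0.6400, 0.7070, -0.3070, -0.3790, 0.5390]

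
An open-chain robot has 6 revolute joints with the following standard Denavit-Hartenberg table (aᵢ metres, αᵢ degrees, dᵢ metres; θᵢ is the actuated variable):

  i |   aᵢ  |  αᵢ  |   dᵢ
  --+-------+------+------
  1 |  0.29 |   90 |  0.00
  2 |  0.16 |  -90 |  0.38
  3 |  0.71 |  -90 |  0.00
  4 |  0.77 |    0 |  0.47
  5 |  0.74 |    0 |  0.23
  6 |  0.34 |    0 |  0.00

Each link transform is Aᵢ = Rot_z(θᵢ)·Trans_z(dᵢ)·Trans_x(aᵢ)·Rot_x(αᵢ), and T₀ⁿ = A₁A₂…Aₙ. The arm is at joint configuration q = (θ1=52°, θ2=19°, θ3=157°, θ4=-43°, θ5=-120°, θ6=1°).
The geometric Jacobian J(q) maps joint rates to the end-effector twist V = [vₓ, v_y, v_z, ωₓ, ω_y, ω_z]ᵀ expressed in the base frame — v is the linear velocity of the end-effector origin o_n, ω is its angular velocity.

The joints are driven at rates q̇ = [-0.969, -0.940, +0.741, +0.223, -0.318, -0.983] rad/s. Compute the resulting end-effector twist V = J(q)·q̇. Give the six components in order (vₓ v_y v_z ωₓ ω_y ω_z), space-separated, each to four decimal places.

o_n = [0.5457, -0.8117, 0.6909]
J₁: ẑ×o_n = [0.8117, 0.5457, -0.0000], ω = ẑ
J2: z=[0.7880, -0.6157, 0.0000] o=[0.1785, 0.2285, 0.0000] → [-0.4254, -0.5445, -0.5937, 0.7880, -0.6157, 0.0000]
J3: z=[-0.2004, -0.2566, 0.9455] o=[0.5711, 0.1138, 0.0521] → [0.7112, 0.1040, 0.1790, -0.2004, -0.2566, 0.9455]
J4: z=[0.4979, -0.8578, -0.1272] o=[-0.0279, -0.2024, -0.1607] → [-0.8081, -0.4970, 0.1887, 0.4979, -0.8578, -0.1272]
J5: z=[0.4979, -0.8578, -0.1272] o=[-0.3743, -0.9910, 0.1073] → [-0.4779, -0.4076, 0.8785, 0.4979, -0.8578, -0.1272]
J6: z=[0.4979, -0.8578, -0.1272] o=[0.2939, -0.9287, 0.4947] → [-0.1535, -0.1297, 0.2743, 0.4979, -0.8578, -0.1272]
V = J·q̇ = [0.2629, 0.2064, 0.1838, -1.4260, 1.3134, -0.1312]

0.2629 0.2064 0.1838 -1.4260 1.3134 -0.1312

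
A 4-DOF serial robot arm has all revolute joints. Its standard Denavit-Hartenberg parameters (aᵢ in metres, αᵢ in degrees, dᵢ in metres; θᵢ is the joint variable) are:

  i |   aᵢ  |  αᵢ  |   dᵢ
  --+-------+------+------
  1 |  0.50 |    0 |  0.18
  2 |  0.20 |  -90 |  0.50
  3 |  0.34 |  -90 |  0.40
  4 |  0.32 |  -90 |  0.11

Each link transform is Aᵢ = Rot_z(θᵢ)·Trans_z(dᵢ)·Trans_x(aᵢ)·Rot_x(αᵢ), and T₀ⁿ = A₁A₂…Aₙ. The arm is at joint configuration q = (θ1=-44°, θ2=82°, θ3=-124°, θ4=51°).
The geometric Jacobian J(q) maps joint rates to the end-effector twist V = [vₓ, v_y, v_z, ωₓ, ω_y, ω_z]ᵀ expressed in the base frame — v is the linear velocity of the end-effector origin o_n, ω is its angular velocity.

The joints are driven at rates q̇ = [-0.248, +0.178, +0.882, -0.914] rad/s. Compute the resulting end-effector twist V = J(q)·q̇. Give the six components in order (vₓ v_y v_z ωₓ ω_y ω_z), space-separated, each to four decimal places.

o_n = [0.2574, -0.2352, 1.1903]
J₁: ẑ×o_n = [0.2352, 0.2574, -0.0000], ω = ẑ
J2: z=[0.0000, 0.0000, 1.0000] o=[0.3597, -0.3473, 0.1800] → [-0.1121, -0.1023, 0.0000, 0.0000, 0.0000, 1.0000]
J3: z=[-0.6157, 0.7880, 0.0000] o=[0.5173, -0.2242, 0.6800] → [0.4022, 0.3142, 0.2115, -0.6157, 0.7880, 0.0000]
J4: z=[0.6533, 0.5104, 0.5592] o=[0.1212, -0.0260, 0.9619] → [0.2336, -0.0731, -0.2062, 0.6533, 0.5104, 0.5592]
V = J·q̇ = [0.0629, 0.2619, 0.3750, -1.1401, 0.2285, -0.5811]

0.0629 0.2619 0.3750 -1.1401 0.2285 -0.5811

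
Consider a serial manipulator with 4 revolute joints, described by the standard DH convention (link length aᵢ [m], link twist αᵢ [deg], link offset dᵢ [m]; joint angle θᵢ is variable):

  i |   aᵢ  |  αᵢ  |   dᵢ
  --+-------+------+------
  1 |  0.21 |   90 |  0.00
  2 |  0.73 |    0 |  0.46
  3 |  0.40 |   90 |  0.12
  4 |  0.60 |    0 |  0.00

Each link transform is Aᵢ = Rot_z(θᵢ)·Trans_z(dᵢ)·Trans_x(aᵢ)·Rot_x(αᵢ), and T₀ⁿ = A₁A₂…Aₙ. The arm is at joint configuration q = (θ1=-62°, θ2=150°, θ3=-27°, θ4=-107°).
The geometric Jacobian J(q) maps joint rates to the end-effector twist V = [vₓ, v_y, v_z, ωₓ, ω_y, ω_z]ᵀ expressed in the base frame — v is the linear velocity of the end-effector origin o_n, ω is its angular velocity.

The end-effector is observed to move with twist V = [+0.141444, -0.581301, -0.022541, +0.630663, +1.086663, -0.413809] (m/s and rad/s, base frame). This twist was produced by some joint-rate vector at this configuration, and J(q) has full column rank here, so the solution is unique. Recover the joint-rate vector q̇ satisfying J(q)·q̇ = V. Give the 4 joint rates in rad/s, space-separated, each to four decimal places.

o_n = [-0.2611, 0.4779, 0.5533]
J₁: ẑ×o_n = [-0.4779, -0.2611, 0.0000], ω = ẑ
J2: z=[-0.8829, -0.4695, 0.0000] o=[0.0986, -0.1854, 0.0000] → [-0.2598, 0.4886, -0.7545, -0.8829, -0.4695, 0.0000]
J3: z=[-0.8829, -0.4695, 0.0000] o=[-0.6044, 0.1568, 0.3650] → [-0.0884, 0.1663, -0.1223, -0.8829, -0.4695, 0.0000]
J4: z=[0.3937, -0.7405, 0.5446] o=[-0.8126, 0.2928, 0.7005] → [0.0082, 0.3583, 0.4812, 0.3937, -0.7405, 0.5446]
q̇ = J⁺·V = [0.0170, -0.3600, -0.7070, -0.7910]

0.0170 -0.3600 -0.7070 -0.7910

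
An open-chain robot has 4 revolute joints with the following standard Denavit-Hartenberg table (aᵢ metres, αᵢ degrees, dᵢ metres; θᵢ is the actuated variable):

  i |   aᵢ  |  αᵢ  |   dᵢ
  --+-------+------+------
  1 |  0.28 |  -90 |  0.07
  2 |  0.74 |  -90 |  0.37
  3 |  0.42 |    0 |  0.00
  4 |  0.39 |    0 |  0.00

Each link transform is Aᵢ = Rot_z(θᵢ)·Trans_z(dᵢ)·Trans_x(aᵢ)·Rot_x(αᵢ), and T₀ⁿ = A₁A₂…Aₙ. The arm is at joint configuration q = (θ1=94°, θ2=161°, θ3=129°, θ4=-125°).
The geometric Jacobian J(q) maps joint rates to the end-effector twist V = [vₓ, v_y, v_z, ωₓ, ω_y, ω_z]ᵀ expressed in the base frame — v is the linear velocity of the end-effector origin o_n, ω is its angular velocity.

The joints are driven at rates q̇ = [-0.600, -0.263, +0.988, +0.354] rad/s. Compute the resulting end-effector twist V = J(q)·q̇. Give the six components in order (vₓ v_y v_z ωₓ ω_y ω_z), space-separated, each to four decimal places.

-0.0910 0.4180 -0.0982 0.2928 -0.4175 0.6689

o_n = [0.0211, -0.5375, -0.2115]
J₁: ẑ×o_n = [0.5375, 0.0211, -0.0000], ω = ẑ
J2: z=[-0.9976, -0.0698, 0.0000] o=[-0.0195, 0.2793, 0.0700] → [0.0196, -0.2808, 0.8176, -0.9976, -0.0698, 0.0000]
J3: z=[0.0227, -0.3248, 0.9455] o=[-0.3398, -0.4445, -0.1709] → [0.1011, 0.3422, 0.1151, 0.0227, -0.3248, 0.9455]
J4: z=[0.0227, -0.3248, 0.9455] o=[-0.0316, -0.1724, -0.0849] → [0.3863, 0.0528, 0.0089, 0.0227, -0.3248, 0.9455]
V = J·q̇ = [-0.0910, 0.4180, -0.0982, 0.2928, -0.4175, 0.6689]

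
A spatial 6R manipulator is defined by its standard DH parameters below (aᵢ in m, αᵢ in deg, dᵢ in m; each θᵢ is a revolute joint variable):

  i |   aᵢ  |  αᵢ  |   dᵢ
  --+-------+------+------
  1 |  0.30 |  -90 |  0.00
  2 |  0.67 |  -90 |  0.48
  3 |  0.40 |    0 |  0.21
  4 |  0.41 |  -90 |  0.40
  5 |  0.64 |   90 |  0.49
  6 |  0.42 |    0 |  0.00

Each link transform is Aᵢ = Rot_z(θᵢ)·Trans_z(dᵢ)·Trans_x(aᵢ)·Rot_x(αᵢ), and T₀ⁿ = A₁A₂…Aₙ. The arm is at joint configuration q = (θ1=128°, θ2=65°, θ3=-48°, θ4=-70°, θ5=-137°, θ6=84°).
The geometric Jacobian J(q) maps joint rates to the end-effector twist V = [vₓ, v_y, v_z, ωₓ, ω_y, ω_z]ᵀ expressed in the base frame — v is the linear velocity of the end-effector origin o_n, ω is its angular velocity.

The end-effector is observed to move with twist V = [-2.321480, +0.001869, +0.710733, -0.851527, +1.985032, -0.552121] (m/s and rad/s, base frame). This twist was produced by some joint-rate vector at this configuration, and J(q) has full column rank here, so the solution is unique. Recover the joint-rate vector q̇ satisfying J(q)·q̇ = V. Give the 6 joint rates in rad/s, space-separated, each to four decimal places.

o_n = [-0.9331, -0.6310, -2.0694]
J₁: ẑ×o_n = [0.6310, -0.9331, 0.0000], ω = ẑ
J2: z=[-0.7880, -0.6157, 0.0000] o=[-0.1847, 0.2364, 0.0000] → [1.2741, -1.6307, 0.2227, -0.7880, -0.6157, 0.0000]
J3: z=[0.5580, -0.7142, -0.4226] o=[-0.7373, 0.1640, -0.6072] → [0.7083, 0.8987, -0.5835, 0.5580, -0.7142, -0.4226]
J4: z=[0.5580, -0.7142, -0.4226] o=[-0.9240, -0.0798, -0.9386] → [0.5748, 0.6349, -0.3141, 0.5580, -0.7142, -0.4226]
J5: z=[-0.5997, 0.0050, -0.8002] o=[-0.9360, -0.6525, -0.9331] → [0.0115, -0.6837, -0.0129, -0.5997, 0.0050, -0.8002]
J6: z=[-0.0169, 0.9997, 0.0189] o=[-0.7178, -0.6341, -1.7089] → [-0.3605, -0.0102, 0.2152, -0.0169, 0.9997, 0.0189]
q̇ = J⁺·V = [-0.8910, -0.4230, -0.6660, -0.9590, 0.4480, 0.5620]

-0.8910 -0.4230 -0.6660 -0.9590 0.4480 0.5620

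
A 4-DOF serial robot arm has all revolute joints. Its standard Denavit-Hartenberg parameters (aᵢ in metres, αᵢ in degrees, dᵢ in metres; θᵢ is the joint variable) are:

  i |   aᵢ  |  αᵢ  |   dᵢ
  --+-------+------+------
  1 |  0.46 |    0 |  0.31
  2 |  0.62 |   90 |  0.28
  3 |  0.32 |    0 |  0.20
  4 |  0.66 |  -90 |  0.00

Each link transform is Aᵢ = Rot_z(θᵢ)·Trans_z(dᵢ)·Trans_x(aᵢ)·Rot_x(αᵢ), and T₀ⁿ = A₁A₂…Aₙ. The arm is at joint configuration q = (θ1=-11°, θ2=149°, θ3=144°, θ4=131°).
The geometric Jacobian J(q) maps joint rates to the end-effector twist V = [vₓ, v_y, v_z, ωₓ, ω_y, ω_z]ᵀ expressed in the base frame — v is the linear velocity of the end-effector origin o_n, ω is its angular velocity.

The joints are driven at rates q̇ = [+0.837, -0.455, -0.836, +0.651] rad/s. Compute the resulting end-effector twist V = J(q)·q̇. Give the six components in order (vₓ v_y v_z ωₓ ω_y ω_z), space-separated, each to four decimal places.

o_n = [0.2743, 0.3410, 0.1206]
J₁: ẑ×o_n = [-0.3410, 0.2743, 0.0000], ω = ẑ
J2: z=[0.0000, 0.0000, 1.0000] o=[0.4515, -0.0878, 0.3100] → [-0.4288, -0.1773, 0.0000, 0.0000, 0.0000, 1.0000]
J3: z=[0.6691, 0.7431, 0.0000] o=[-0.0092, 0.3271, 0.5900] → [-0.3488, 0.3141, -0.2014, 0.6691, 0.7431, 0.0000]
J4: z=[0.6691, 0.7431, 0.0000] o=[0.3170, 0.3025, 0.7781] → [-0.4886, 0.4399, 0.0575, 0.6691, 0.7431, 0.0000]
V = J·q̇ = [-0.1168, 0.3341, 0.2058, -0.1238, -0.1375, 0.3820]

-0.1168 0.3341 0.2058 -0.1238 -0.1375 0.3820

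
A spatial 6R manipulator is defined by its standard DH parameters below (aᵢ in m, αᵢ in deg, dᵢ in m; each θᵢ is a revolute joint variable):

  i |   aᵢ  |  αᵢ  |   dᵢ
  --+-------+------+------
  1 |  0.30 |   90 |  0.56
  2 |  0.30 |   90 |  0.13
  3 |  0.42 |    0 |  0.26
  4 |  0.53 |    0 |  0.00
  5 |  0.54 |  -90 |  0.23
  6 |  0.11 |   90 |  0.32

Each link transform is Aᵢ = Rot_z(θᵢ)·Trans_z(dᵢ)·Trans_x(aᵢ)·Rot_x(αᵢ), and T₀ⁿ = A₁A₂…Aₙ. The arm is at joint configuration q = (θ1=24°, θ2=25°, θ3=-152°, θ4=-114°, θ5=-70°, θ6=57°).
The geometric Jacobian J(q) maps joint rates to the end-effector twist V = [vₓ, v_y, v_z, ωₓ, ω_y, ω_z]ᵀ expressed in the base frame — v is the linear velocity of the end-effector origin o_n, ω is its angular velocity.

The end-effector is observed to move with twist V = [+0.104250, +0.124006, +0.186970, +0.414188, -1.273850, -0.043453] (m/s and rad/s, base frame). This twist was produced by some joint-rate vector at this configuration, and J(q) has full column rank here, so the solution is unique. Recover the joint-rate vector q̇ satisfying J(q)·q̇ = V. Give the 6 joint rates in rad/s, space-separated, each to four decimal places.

o_n = [1.0902, -0.6069, 0.3306]
J₁: ẑ×o_n = [0.6069, 1.0902, -0.0000], ω = ẑ
J2: z=[0.4067, -0.9135, 0.0000] o=[0.2741, 0.1220, 0.5600] → [0.2096, 0.0933, 0.4491, 0.4067, -0.9135, 0.0000]
J3: z=[0.3861, 0.1719, -0.9063] o=[0.5753, 0.1138, 0.6868] → [-0.7145, -0.3291, -0.3668, 0.3861, 0.1719, -0.9063]
J4: z=[0.3861, 0.1719, -0.9063] o=[0.2885, 0.2020, 0.2944] → [-0.7269, -0.7406, -0.4501, 0.3861, 0.1719, -0.9063]
J5: z=[0.3861, 0.1719, -0.9063] o=[0.4729, -0.2947, 0.2788] → [-0.2741, -0.5795, -0.2267, 0.3861, 0.1719, -0.9063]
J6: z=[0.0348, -0.9845, -0.1719] o=[1.0595, -0.2739, 0.2788] → [-0.1082, -0.0071, 0.0187, 0.0348, -0.9845, -0.1719]
q̇ = J⁺·V = [0.3450, 0.6790, -0.2670, 0.4580, 0.1020, 0.7150]

0.3450 0.6790 -0.2670 0.4580 0.1020 0.7150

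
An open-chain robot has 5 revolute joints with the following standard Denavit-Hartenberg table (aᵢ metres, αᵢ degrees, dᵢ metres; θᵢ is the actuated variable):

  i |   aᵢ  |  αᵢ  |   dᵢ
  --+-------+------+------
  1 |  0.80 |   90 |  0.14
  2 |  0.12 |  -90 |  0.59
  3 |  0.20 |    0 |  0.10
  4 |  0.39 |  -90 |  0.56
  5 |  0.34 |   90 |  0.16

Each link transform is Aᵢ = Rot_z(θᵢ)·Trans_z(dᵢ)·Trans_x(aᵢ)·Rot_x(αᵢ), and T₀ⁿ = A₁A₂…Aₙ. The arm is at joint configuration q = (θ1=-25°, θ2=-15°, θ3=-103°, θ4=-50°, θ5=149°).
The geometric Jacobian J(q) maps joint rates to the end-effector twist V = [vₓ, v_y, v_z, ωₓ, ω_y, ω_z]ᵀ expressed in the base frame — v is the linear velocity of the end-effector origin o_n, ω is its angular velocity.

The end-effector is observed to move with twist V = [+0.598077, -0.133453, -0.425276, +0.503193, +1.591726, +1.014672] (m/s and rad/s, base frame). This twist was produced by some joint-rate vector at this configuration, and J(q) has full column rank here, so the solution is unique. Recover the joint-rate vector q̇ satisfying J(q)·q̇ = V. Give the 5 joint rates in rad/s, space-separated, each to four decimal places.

0.2340 -0.8480 0.3480 0.3500 -0.9060

o_n = [0.4803, -1.2967, 0.5929]
J₁: ẑ×o_n = [1.2967, 0.4803, -0.0000], ω = ẑ
J2: z=[-0.4226, -0.9063, 0.0000] o=[0.7250, -0.3381, 0.1400] → [-0.4104, 0.1914, 0.1833, -0.4226, -0.9063, 0.0000]
J3: z=[0.2346, -0.1094, 0.9659] o=[0.5808, -0.9218, 0.1089] → [0.3091, -0.2105, -0.0989, 0.2346, -0.1094, 0.9659]
J4: z=[0.2346, -0.1094, 0.9659] o=[0.4825, -1.0910, 0.2172] → [0.1576, -0.0902, -0.0485, 0.2346, -0.1094, 0.9659]
J5: z=[0.0209, -0.9929, -0.1175] o=[0.2348, -1.1709, 0.8480] → [0.2386, -0.0235, 0.2411, 0.0209, -0.9929, -0.1175]
q̇ = J⁺·V = [0.2340, -0.8480, 0.3480, 0.3500, -0.9060]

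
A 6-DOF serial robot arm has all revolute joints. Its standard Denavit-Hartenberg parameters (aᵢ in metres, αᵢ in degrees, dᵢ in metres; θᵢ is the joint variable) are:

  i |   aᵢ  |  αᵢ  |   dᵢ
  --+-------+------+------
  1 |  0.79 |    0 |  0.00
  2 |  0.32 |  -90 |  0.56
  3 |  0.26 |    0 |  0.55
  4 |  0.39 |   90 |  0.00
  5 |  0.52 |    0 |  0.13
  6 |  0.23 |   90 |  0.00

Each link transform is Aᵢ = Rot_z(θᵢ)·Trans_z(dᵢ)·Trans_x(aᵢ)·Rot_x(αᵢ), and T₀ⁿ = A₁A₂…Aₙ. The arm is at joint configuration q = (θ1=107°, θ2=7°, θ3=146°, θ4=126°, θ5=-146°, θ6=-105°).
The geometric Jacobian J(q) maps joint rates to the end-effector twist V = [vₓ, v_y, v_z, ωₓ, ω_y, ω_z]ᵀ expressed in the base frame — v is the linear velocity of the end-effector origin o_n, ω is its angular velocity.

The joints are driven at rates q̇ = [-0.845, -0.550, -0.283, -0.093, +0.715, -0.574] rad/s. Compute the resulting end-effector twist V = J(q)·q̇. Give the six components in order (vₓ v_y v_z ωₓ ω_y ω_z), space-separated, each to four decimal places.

0.5852 0.9971 0.0658 0.4008 0.0242 -1.3901

o_n = [-0.6544, 0.5346, 0.3032]
J₁: ẑ×o_n = [-0.5346, -0.6544, 0.0000], ω = ẑ
J2: z=[0.0000, 0.0000, 1.0000] o=[-0.2310, 0.7555, 0.0000] → [0.2209, -0.4235, 0.0000, 0.0000, 0.0000, 1.0000]
J3: z=[-0.9135, -0.4067, 0.0000] o=[-0.3611, 1.0478, 0.5600] → [0.1044, -0.2346, 0.3495, -0.9135, -0.4067, 0.0000]
J4: z=[-0.9135, -0.4067, 0.0000] o=[-0.7759, 0.6272, 0.4146] → [0.0453, -0.1017, 0.1340, -0.9135, -0.4067, 0.0000]
J5: z=[0.4065, -0.9130, 0.0349] o=[-0.7814, 0.6396, 0.8044] → [0.4612, 0.2081, 0.0733, 0.4065, -0.9130, 0.0349]
J6: z=[0.4065, -0.9130, 0.0349] o=[-0.4568, 0.6255, 0.3781] → [0.0715, 0.0235, -0.2173, 0.4065, -0.9130, 0.0349]
V = J·q̇ = [0.5852, 0.9971, 0.0658, 0.4008, 0.0242, -1.3901]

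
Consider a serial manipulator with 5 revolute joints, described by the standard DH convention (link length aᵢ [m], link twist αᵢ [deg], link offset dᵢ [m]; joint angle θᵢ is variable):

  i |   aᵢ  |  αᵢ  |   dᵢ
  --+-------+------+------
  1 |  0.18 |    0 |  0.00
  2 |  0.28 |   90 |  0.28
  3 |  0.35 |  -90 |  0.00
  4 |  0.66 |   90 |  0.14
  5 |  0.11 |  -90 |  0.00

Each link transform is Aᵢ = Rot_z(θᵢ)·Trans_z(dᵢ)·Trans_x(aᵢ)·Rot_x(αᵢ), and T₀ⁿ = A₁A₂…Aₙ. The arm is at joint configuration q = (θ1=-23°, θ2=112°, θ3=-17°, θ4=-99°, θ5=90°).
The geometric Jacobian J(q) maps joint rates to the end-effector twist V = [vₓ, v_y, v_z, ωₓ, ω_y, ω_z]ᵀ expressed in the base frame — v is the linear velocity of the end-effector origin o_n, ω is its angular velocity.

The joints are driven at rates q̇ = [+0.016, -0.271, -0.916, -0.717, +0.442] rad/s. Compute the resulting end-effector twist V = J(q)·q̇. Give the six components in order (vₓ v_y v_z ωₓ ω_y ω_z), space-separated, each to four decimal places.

o_n = [0.8277, 0.5073, 0.4469]
J₁: ẑ×o_n = [-0.5073, 0.8277, 0.0000], ω = ẑ
J2: z=[0.0000, 0.0000, 1.0000] o=[0.1657, -0.0703, 0.0000] → [-0.5776, 0.6621, 0.0000, 0.0000, 0.0000, 1.0000]
J3: z=[0.9998, -0.0175, 0.0000] o=[0.1706, 0.2096, 0.2800] → [-0.0029, -0.1669, 0.3091, 0.9998, -0.0175, 0.0000]
J4: z=[0.0051, 0.2923, 0.9563] o=[0.1764, 0.5443, 0.1777] → [0.1141, 0.6215, -0.1906, 0.0051, 0.2923, 0.9563]
J5: z=[-0.1729, -0.9417, 0.2888] o=[0.8272, 0.4751, 0.3417] → [-0.1083, 0.0183, -0.0050, -0.1729, -0.9417, 0.2888]
V = J·q̇ = [0.0214, -0.4508, -0.1487, -0.9959, -0.6098, -0.8130]

0.0214 -0.4508 -0.1487 -0.9959 -0.6098 -0.8130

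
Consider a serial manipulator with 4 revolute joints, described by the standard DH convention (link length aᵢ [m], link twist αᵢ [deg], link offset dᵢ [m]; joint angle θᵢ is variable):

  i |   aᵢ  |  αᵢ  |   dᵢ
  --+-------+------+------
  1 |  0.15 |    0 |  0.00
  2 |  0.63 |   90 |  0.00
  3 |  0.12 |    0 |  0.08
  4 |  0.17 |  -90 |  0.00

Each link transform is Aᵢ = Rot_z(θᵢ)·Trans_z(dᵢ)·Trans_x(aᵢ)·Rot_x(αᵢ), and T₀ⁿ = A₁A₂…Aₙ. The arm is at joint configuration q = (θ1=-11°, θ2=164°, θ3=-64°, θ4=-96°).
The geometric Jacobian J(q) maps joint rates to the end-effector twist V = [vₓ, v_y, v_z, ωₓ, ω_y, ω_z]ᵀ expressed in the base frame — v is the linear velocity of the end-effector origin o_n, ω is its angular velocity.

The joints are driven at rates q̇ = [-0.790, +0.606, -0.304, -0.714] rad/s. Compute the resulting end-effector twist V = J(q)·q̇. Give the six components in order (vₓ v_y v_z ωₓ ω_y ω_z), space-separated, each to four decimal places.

0.1161 -0.0790 0.1466 -0.4622 -0.9070 -0.1840

o_n = [-0.2823, 0.2800, -0.1660]
J₁: ẑ×o_n = [-0.2800, -0.2823, 0.0000], ω = ẑ
J2: z=[0.0000, 0.0000, 1.0000] o=[0.1472, -0.0286, 0.0000] → [-0.3087, -0.4295, 0.0000, 0.0000, 0.0000, 1.0000]
J3: z=[0.4540, 0.8910, 0.0000] o=[-0.4141, 0.2574, 0.0000] → [-0.1479, 0.0754, -0.1071, 0.4540, 0.8910, 0.0000]
J4: z=[0.4540, 0.8910, 0.0000] o=[-0.4246, 0.3526, -0.1079] → [-0.0518, 0.0264, -0.1597, 0.4540, 0.8910, 0.0000]
V = J·q̇ = [0.1161, -0.0790, 0.1466, -0.4622, -0.9070, -0.1840]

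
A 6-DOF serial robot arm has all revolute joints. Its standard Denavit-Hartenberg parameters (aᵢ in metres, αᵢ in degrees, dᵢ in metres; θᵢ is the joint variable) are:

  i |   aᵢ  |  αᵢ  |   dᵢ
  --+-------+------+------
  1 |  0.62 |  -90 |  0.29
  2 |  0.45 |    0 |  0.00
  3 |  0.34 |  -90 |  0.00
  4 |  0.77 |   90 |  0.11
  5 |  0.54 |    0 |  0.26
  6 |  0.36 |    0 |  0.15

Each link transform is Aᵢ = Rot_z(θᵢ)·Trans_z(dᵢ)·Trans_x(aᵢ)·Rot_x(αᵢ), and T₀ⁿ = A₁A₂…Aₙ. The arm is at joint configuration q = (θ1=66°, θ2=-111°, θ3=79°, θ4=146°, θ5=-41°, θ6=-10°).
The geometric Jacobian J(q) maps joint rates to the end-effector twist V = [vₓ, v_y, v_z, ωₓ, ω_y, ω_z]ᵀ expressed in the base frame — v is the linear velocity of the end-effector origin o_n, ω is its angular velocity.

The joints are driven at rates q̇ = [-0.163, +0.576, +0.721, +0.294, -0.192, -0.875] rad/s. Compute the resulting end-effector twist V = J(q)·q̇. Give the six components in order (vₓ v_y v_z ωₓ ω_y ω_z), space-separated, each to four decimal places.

o_n = [0.8963, -0.7530, 0.8393]
J₁: ẑ×o_n = [0.7530, 0.8963, -0.0000], ω = ẑ
J2: z=[-0.9135, 0.4067, 0.0000] o=[0.2522, 0.5664, 0.2900] → [0.2234, 0.5018, 0.9434, -0.9135, 0.4067, 0.0000]
J3: z=[-0.9135, 0.4067, 0.0000] o=[0.1866, 0.4191, 0.7101] → [0.0526, 0.1181, 0.7821, -0.9135, 0.4067, 0.0000]
J4: z=[0.2155, 0.4841, -0.8480] o=[0.3039, 0.6825, 0.8903] → [-1.2420, -0.4914, -0.5962, 0.2155, 0.4841, -0.8480]
J5: z=[0.9502, 0.0960, 0.2963] o=[0.5007, 0.0660, 0.4587] → [0.2793, -0.2445, -0.8163, 0.9502, 0.0960, 0.2963]
J6: z=[0.9502, 0.0960, 0.2963] o=[0.7631, -0.4349, 0.6572] → [0.1117, -0.1336, -0.3150, 0.9502, 0.0960, 0.2963]
V = J·q̇ = [-0.4727, 0.2475, 1.3644, -2.1354, 0.5674, -0.7285]

-0.4727 0.2475 1.3644 -2.1354 0.5674 -0.7285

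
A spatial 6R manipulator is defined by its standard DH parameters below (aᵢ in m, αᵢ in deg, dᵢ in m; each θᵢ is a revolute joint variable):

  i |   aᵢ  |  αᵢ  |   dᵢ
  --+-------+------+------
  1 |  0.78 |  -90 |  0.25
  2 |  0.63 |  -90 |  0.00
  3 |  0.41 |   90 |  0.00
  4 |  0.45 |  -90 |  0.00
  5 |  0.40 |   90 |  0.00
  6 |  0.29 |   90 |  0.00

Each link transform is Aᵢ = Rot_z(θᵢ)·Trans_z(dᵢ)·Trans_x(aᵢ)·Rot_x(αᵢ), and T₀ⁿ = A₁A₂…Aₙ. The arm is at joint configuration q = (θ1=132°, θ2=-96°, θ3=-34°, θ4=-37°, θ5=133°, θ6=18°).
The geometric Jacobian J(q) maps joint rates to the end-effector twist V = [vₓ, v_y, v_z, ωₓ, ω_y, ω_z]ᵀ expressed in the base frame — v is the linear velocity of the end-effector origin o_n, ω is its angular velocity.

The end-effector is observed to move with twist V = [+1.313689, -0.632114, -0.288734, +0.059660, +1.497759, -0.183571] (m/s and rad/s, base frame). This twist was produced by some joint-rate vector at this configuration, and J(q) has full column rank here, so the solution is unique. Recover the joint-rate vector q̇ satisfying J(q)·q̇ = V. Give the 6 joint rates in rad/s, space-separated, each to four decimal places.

o_n = [-0.3688, 0.6415, 1.5349]
J₁: ẑ×o_n = [-0.6415, -0.3688, 0.0000], ω = ẑ
J2: z=[-0.7431, -0.6691, 0.0000] o=[-0.5219, 0.5797, 0.2500] → [-0.8598, 0.9549, 0.0565, -0.7431, -0.6691, 0.0000]
J3: z=[-0.6655, 0.7391, 0.1045] o=[-0.4779, 0.5307, 0.8765] → [0.4750, 0.4495, -0.1543, -0.6655, 0.7391, 0.1045]
J4: z=[-0.6552, -0.5113, -0.5561] o=[-0.6245, 0.3509, 1.2146] → [-0.0022, 0.0677, -0.0597, -0.6552, -0.5113, -0.5561]
J5: z=[-0.7467, 0.3263, 0.5797] o=[-0.5728, -0.0069, 1.4826] → [-0.3588, 0.1573, -0.5507, -0.7467, 0.3263, 0.5797]
J6: z=[0.5309, -0.2328, 0.8148] o=[-0.4124, 0.3596, 1.4828] → [-0.2419, 0.0079, 0.1598, 0.5309, -0.2328, 0.8148]
q̇ = J⁺·V = [0.0040, -1.0000, 0.7400, -0.2480, 0.0810, -0.5520]

0.0040 -1.0000 0.7400 -0.2480 0.0810 -0.5520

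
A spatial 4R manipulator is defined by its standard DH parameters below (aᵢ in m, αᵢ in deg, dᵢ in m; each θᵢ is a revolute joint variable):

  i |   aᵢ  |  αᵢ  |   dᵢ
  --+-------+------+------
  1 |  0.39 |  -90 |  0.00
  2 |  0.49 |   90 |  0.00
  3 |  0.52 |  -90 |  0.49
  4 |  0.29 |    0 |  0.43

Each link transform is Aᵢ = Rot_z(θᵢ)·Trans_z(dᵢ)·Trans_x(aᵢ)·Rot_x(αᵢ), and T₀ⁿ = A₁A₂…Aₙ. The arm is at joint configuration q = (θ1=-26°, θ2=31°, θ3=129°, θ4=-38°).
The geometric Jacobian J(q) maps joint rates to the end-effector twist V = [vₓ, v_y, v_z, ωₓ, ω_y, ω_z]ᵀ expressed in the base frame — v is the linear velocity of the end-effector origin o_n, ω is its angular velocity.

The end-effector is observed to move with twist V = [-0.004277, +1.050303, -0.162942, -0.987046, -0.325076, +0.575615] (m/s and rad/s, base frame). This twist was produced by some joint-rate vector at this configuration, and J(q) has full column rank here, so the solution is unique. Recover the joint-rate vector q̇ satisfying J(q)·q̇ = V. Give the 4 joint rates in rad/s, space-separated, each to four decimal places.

o_n = [0.5535, 0.0762, 0.7354]
J₁: ẑ×o_n = [-0.0762, 0.5535, 0.0000], ω = ẑ
J2: z=[0.4384, 0.8988, 0.0000] o=[0.3505, -0.1710, 0.0000] → [0.6610, -0.3224, -0.0741, 0.4384, 0.8988, 0.0000]
J3: z=[0.4629, -0.2258, 0.8572] o=[0.7280, -0.3551, -0.2524] → [-0.5927, -0.6068, 0.1602, 0.4629, -0.2258, 0.8572]
J4: z=[-0.8746, -0.2736, 0.4003] o=[0.8799, 0.0205, 0.3362] → [-0.1315, 0.2185, -0.1380, -0.8746, -0.2736, 0.4003]
q̇ = J⁺·V = [0.8130, -0.3070, -0.5870, 0.6640]

0.8130 -0.3070 -0.5870 0.6640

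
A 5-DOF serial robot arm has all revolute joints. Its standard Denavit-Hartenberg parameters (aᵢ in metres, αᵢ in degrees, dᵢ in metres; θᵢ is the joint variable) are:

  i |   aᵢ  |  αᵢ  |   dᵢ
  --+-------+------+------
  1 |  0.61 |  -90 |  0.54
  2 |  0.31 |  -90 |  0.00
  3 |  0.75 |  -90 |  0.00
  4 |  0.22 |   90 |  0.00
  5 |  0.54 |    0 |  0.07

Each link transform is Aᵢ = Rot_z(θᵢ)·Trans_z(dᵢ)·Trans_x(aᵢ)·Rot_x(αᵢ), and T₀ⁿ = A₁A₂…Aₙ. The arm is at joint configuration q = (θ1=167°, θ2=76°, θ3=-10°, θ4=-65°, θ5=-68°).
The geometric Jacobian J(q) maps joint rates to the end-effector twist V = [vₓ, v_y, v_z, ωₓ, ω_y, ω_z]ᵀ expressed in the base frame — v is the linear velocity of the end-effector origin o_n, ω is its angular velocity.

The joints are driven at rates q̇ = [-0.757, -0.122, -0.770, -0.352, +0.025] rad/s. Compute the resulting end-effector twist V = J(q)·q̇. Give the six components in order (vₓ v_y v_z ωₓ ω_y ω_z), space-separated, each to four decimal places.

o_n = [-0.6027, -0.5211, -0.6028]
J₁: ẑ×o_n = [0.5211, -0.6027, 0.0000], ω = ẑ
J2: z=[-0.2250, -0.9744, 0.0000] o=[-0.5944, 0.1372, 0.5400] → [1.1135, -0.2571, 0.1400, -0.2250, -0.9744, 0.0000]
J3: z=[0.9454, -0.2183, -0.2419] o=[-0.6674, 0.1541, 0.2392] → [0.0204, 0.7803, -0.6242, 0.9454, -0.2183, -0.2419]
J4: z=[0.1806, 0.9690, -0.1685] o=[-0.8708, 0.0674, -0.4775] → [-0.2206, -0.0226, -0.3662, 0.1806, 0.9690, -0.1685]
J5: z=[0.6453, 0.0125, 0.7638] o=[-0.7076, 0.0131, -0.6145] → [0.4082, 0.0725, -0.3461, 0.6453, 0.0125, 0.7638]
V = J·q̇ = [-0.4582, -0.1035, 0.5838, -0.7480, -0.0538, -0.4923]

-0.4582 -0.1035 0.5838 -0.7480 -0.0538 -0.4923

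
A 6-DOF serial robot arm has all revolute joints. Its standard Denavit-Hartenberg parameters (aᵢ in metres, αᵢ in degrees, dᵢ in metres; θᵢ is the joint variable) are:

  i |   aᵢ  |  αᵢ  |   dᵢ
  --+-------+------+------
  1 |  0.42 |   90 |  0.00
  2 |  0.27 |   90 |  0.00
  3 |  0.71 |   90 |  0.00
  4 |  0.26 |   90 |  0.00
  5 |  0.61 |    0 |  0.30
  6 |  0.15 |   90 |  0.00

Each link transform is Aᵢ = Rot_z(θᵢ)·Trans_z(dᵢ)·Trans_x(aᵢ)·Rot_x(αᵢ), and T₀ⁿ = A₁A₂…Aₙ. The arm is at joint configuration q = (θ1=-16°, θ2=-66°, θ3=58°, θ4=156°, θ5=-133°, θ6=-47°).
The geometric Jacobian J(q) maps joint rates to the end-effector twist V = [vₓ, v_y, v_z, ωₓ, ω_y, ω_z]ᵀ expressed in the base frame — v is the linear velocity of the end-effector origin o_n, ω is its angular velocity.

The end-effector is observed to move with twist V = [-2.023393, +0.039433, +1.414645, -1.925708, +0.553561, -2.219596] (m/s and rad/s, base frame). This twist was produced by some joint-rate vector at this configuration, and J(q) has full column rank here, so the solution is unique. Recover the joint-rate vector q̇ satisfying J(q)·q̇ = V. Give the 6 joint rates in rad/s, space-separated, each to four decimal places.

-0.6890 -0.4800 0.8470 0.2410 0.7810 0.9770

o_n = [0.1353, -1.2654, -0.5000]
J₁: ẑ×o_n = [1.2654, 0.1353, -0.0000], ω = ẑ
J2: z=[-0.2756, -0.9613, 0.0000] o=[0.4037, -0.1158, 0.0000] → [0.4806, -0.1378, 0.0589, -0.2756, -0.9613, 0.0000]
J3: z=[-0.8782, 0.2518, -0.4067] o=[0.5093, -0.1460, -0.2467] → [-0.5191, -0.0704, 1.0771, -0.8782, 0.2518, -0.4067]
J4: z=[0.4776, 0.4143, -0.7747] o=[0.4904, -0.7670, -0.5904] → [-0.3487, 0.2320, -0.0909, 0.4776, 0.4143, -0.7747]
J5: z=[-0.8130, -0.1257, -0.5685] o=[0.4039, -0.5326, -0.5184] → [-0.4189, 0.1676, 0.5620, -0.8130, -0.1257, -0.5685]
J6: z=[-0.8130, -0.1257, -0.5685] o=[0.0854, -1.1302, -0.4585] → [-0.0716, -0.0621, 0.1162, -0.8130, -0.1257, -0.5685]
q̇ = J⁺·V = [-0.6890, -0.4800, 0.8470, 0.2410, 0.7810, 0.9770]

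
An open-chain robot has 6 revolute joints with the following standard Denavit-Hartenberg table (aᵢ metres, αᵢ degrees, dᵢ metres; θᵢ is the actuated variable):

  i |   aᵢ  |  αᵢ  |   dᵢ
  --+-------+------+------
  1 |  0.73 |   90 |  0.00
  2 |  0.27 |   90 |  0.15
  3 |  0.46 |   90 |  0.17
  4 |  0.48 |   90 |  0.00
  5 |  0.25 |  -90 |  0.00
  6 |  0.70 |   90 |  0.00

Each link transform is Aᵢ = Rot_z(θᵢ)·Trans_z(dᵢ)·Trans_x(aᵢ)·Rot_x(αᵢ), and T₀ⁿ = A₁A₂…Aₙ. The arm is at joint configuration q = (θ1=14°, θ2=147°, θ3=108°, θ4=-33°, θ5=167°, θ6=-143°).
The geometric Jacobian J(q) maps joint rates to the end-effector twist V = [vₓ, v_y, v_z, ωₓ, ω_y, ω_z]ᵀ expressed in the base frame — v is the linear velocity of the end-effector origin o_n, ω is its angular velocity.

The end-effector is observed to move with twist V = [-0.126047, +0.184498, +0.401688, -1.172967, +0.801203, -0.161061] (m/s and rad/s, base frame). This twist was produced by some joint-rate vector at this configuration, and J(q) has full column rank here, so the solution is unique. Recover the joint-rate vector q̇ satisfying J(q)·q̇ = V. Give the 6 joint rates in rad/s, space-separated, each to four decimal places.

0.9890 -0.7460 -0.5370 -0.8870 0.9810 -0.9720

o_n = [0.6783, -0.8314, -0.5485]
J₁: ẑ×o_n = [0.8314, 0.6783, -0.0000], ω = ẑ
J2: z=[0.2419, -0.9703, 0.0000] o=[0.7083, 0.1766, 0.0000] → [0.5323, 0.1327, -0.2730, 0.2419, -0.9703, 0.0000]
J3: z=[0.5285, 0.1318, 0.8387] o=[0.5249, -0.0237, 0.1471] → [0.5858, 0.4963, -0.4471, 0.5285, 0.1318, 0.8387]
J4: z=[-0.6992, -0.4928, 0.5180] o=[0.8362, -0.3970, 0.2122] → [0.5999, -0.6137, 0.2259, -0.6992, -0.4928, 0.5180]
J5: z=[-0.7055, 0.3579, -0.6117] o=[0.8919, -0.7777, -0.0748] → [-0.2025, -0.2035, 0.1144, -0.7055, 0.3579, -0.6117]
J6: z=[0.6551, 0.6586, -0.3702] o=[0.8244, -0.6122, 0.1000] → [-0.5083, 0.4790, -0.0475, 0.6551, 0.6586, -0.3702]
q̇ = J⁺·V = [0.9890, -0.7460, -0.5370, -0.8870, 0.9810, -0.9720]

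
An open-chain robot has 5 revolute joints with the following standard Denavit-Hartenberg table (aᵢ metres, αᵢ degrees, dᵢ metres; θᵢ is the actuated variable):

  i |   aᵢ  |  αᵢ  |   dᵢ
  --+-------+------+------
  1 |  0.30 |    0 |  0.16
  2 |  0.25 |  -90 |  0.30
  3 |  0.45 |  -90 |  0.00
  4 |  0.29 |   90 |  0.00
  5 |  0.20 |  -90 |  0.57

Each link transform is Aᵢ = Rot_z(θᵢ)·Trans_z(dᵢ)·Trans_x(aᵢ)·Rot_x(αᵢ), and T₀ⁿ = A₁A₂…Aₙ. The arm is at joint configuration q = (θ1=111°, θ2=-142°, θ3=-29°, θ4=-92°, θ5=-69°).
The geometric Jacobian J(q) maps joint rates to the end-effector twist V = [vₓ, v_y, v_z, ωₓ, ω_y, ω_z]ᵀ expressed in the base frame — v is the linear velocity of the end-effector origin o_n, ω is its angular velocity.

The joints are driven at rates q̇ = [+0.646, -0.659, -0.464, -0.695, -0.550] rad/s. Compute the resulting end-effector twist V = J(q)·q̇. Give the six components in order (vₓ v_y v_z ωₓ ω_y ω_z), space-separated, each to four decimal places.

o_n = [0.1059, 0.5503, 0.5592]
J₁: ẑ×o_n = [-0.5503, 0.1059, 0.0000], ω = ẑ
J2: z=[0.0000, 0.0000, 1.0000] o=[-0.1075, 0.2801, 0.1600] → [-0.2702, 0.2135, 0.0000, 0.0000, 0.0000, 1.0000]
J3: z=[0.5150, 0.8572, 0.0000] o=[0.1068, 0.1513, 0.4600] → [0.0850, -0.0511, 0.2062, 0.5150, 0.8572, 0.0000]
J4: z=[0.4156, -0.2497, -0.8746] o=[0.4441, -0.0514, 0.6782] → [0.5560, 0.3452, 0.1656, 0.4156, -0.2497, -0.8746]
J5: z=[-0.7672, 0.4203, -0.4845] o=[0.5858, 0.2016, 0.6733] → [0.1210, 0.1450, -0.0658, -0.7672, 0.4203, -0.4845]
V = J·q̇ = [-0.6698, -0.3682, -0.1746, -0.1058, -0.4553, 0.8613]

-0.6698 -0.3682 -0.1746 -0.1058 -0.4553 0.8613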